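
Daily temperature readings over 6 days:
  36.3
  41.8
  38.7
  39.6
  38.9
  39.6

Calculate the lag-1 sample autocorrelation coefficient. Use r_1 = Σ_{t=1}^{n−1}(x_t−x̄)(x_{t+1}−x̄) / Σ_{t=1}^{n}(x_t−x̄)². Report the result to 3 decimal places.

Mean x̄ = (36.3 + 41.8 + 38.7 + 39.6 + 38.9 + 39.6)/6 = 39.1500
Deviations from mean: -2.8500, 2.6500, -0.4500, 0.4500, -0.2500, 0.4500
Σ(x_t−x̄)(x_{t+1}−x̄) = (-7.5525) + (-1.1925) + (-0.2025) + (-0.1125) + (-0.1125) = -9.1725
Denominator Σ(x_t−x̄)² = 15.8150
r_1 = -9.1725 / 15.8150 = -0.580

-0.580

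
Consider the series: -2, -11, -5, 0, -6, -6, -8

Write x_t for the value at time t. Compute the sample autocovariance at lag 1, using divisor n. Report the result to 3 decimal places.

-2.924

Mean x̄ = (-2 − 11 − 5 + 0 − 6 − 6 − 8)/7 = -5.4286
Σ_{t=1}^{6}(x_t−x̄)(x_{t+1}−x̄) = -20.4694
γ_1 = -20.4694 / 7 = -2.924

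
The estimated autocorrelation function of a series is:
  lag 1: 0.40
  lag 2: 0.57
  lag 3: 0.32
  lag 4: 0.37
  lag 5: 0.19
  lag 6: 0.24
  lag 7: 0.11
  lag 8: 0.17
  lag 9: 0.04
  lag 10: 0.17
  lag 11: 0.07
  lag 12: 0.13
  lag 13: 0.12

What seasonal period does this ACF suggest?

2

The largest autocorrelation is r_2 = 0.57; the remaining lags stay at or below 0.40.
The dominant spike at lag 2 indicates a seasonal period of 2.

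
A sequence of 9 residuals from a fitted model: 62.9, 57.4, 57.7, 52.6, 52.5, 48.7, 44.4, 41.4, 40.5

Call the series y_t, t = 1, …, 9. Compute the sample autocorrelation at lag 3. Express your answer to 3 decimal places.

0.026

Mean ȳ = (62.9 + 57.4 + 57.7 + 52.6 + 52.5 + 48.7 + 44.4 + 41.4 + 40.5)/9 = 50.9000
Numerator Σ_{t=1}^{6}(y_t−ȳ)(y_{t+3}−ȳ) = 12.4700
Denominator Σ(y_t−ȳ)² = 483.4400
r_3 = 12.4700 / 483.4400 = 0.026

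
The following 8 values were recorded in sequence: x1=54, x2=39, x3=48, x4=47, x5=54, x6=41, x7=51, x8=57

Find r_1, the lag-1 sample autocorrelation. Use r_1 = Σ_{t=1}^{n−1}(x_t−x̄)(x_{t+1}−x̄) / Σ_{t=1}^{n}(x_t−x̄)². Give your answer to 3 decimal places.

-0.313

Mean x̄ = (54 + 39 + 48 + 47 + 54 + 41 + 51 + 57)/8 = 48.8750
Deviations from mean: 5.1250, -9.8750, -0.8750, -1.8750, 5.1250, -7.8750, 2.1250, 8.1250
Σ(x_t−x̄)(x_{t+1}−x̄) = (-50.6094) + (8.6406) + (1.6406) + (-9.6094) + (-40.3594) + (-16.7344) + (17.2656) = -89.7656
Denominator Σ(x_t−x̄)² = 286.8750
r_1 = -89.7656 / 286.8750 = -0.313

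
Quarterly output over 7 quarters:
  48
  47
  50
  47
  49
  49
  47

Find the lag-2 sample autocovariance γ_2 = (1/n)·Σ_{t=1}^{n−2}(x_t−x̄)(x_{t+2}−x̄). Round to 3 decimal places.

Mean x̄ = (48 + 47 + 50 + 47 + 49 + 49 + 47)/7 = 48.1429
Σ_{t=1}^{5}(x_t−x̄)(x_{t+2}−x̄) = 0.6735
γ_2 = 0.6735 / 7 = 0.096

0.096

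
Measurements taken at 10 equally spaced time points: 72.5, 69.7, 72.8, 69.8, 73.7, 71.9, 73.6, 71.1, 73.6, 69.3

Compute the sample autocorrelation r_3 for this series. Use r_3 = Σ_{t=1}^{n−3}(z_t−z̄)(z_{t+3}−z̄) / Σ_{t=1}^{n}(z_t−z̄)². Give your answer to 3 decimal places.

Mean z̄ = (72.5 + 69.7 + 72.8 + 69.8 + 73.7 + 71.9 + 73.6 + 71.1 + 73.6 + 69.3)/10 = 71.8000
Σ(z_t−z̄)(z_{t+3}−z̄) = (-1.4000) + (-3.9900) + (0.1000) + (-3.6000) + (-1.3300) + (0.1800) + (-4.5000) = -14.5400
Denominator Σ(z_t−z̄)² = 26.7400
r_3 = -14.5400 / 26.7400 = -0.544

-0.544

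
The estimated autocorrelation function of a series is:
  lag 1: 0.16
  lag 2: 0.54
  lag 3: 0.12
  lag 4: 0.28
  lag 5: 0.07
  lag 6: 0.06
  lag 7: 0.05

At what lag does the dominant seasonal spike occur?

2

The largest autocorrelation is r_2 = 0.54, with a weaker echo at lag 4 (0.28); the remaining lags stay at or below 0.16.
The dominant spike at lag 2 indicates a seasonal period of 2.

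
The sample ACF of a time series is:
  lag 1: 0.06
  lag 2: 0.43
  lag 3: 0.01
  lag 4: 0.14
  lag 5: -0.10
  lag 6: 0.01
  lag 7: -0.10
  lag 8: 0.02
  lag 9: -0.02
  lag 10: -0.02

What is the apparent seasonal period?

The largest autocorrelation is r_2 = 0.43; the remaining lags stay at or below 0.14.
The dominant spike at lag 2 indicates a seasonal period of 2.

2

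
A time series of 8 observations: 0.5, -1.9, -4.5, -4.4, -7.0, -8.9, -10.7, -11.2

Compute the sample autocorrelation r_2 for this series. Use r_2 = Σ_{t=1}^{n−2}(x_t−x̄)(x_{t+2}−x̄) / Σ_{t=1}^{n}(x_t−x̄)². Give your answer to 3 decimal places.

0.245

Mean x̄ = (0.5 − 1.9 − 4.5 − 4.4 − 7.0 − 8.9 − 10.7 − 11.2)/8 = -6.0125
Σ(x_t−x̄)(x_{t+2}−x̄) = (9.8502) + (6.6314) + (-1.4936) + (-4.6561) + (4.6289) + (14.9789) = 29.9397
Denominator Σ(x_t−x̄)² = 122.4088
r_2 = 29.9397 / 122.4088 = 0.245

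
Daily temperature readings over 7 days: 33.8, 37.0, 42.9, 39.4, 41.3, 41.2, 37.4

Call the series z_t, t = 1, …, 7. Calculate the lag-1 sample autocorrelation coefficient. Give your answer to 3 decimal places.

Mean z̄ = (33.8 + 37.0 + 42.9 + 39.4 + 41.3 + 41.2 + 37.4)/7 = 39.0000
Deviations from mean: -5.2000, -2.0000, 3.9000, 0.4000, 2.3000, 2.2000, -1.6000
Σ(z_t−z̄)(z_{t+1}−z̄) = (10.4000) + (-7.8000) + (1.5600) + (0.9200) + (5.0600) + (-3.5200) = 6.6200
Denominator Σ(z_t−z̄)² = 59.1000
r_1 = 6.6200 / 59.1000 = 0.112

0.112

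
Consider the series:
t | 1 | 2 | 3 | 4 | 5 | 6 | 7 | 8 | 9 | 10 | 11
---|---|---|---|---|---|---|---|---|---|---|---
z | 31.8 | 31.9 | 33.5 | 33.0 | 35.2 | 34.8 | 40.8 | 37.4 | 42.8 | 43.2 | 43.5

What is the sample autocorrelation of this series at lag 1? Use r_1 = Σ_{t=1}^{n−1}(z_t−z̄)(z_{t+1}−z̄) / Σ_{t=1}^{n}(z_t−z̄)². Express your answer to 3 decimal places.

0.647

Mean z̄ = (31.8 + 31.9 + 33.5 + 33.0 + 35.2 + 34.8 + 40.8 + 37.4 + 42.8 + 43.2 + 43.5)/11 = 37.0818
Numerator Σ_{t=1}^{10}(z_t−z̄)(z_{t+1}−z̄) = 141.2960
Denominator Σ(z_t−z̄)² = 218.2364
r_1 = 141.2960 / 218.2364 = 0.647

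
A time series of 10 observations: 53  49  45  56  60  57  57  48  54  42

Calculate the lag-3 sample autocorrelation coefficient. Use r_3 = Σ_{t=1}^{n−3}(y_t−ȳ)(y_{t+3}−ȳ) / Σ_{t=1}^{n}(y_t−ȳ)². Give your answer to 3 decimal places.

Mean ȳ = (53 + 49 + 45 + 56 + 60 + 57 + 57 + 48 + 54 + 42)/10 = 52.1000
Numerator Σ_{t=1}^{7}(y_t−ȳ)(y_{t+3}−ȳ) = -109.2300
Denominator Σ(y_t−ȳ)² = 308.9000
r_3 = -109.2300 / 308.9000 = -0.354

-0.354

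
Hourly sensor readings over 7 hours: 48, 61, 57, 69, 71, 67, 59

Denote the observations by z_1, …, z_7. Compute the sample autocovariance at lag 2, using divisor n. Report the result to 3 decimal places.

4.140

Mean z̄ = (48 + 61 + 57 + 69 + 71 + 67 + 59)/7 = 61.7143
Σ_{t=1}^{5}(z_t−z̄)(z_{t+2}−z̄) = 28.9796
γ_2 = 28.9796 / 7 = 4.140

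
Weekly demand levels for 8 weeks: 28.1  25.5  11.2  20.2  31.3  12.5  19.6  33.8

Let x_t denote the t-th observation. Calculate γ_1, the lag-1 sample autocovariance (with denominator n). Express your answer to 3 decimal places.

Mean x̄ = (28.1 + 25.5 + 11.2 + 20.2 + 31.3 + 12.5 + 19.6 + 33.8)/8 = 22.7750
Σ_{t=1}^{7}(x_t−x̄)(x_{t+1}−x̄) = -99.1531
γ_1 = -99.1531 / 8 = -12.394

-12.394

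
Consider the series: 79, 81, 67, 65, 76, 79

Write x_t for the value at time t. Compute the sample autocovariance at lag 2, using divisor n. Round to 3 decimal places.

Mean x̄ = (79 + 81 + 67 + 65 + 76 + 79)/6 = 74.5000
Σ_{t=1}^{4}(x_t−x̄)(x_{t+2}−x̄) = -149.5000
γ_2 = -149.5000 / 6 = -24.917

-24.917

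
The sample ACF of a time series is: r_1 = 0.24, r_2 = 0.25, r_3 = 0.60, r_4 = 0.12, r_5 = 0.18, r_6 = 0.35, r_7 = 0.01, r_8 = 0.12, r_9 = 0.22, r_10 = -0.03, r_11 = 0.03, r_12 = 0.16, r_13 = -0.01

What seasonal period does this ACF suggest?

3

The largest autocorrelation is r_3 = 0.60, with a weaker echo at lag 6 (0.35); the remaining lags stay at or below 0.25.
The dominant spike at lag 3 indicates a seasonal period of 3.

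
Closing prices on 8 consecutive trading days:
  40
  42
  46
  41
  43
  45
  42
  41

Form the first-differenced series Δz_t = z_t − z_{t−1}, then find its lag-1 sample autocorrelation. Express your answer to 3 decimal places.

First differences Δz: 2, 4, -5, 2, 2, -3, -1
Mean of differences = 0.1429
Numerator Σ(Δz_t−Δz̄)(Δz_{t+1}−Δz̄) = -21.0204
Denominator Σ(Δz_t−Δz̄)² = 62.8571
r_1(Δz) = -21.0204 / 62.8571 = -0.334

-0.334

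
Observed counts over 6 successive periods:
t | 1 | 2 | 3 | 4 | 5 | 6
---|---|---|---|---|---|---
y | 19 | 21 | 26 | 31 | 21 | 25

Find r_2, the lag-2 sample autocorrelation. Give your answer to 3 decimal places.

Mean ȳ = (19 + 21 + 26 + 31 + 21 + 25)/6 = 23.8333
Deviations from mean: -4.8333, -2.8333, 2.1667, 7.1667, -2.8333, 1.1667
Numerator Σ_{t=1}^{4}(y_t−ȳ)(y_{t+2}−ȳ) = -28.5556
Denominator Σ(y_t−ȳ)² = 96.8333
r_2 = -28.5556 / 96.8333 = -0.295

-0.295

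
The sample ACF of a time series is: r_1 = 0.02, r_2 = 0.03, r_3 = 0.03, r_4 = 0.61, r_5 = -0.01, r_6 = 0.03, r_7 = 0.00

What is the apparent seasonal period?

The largest autocorrelation is r_4 = 0.61; the remaining lags stay at or below 0.03.
The dominant spike at lag 4 indicates a seasonal period of 4.

4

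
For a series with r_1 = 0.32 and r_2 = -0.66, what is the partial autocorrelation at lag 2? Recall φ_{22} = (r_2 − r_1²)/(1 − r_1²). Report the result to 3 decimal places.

-0.849

φ_{22} = (r_2 − r_1²) / (1 − r_1²)
r_1² = (0.32)² = 0.1024
Numerator = -0.66 − 0.1024 = -0.7624; denominator = 1 − 0.1024 = 0.8976
φ_{22} = -0.7624 / 0.8976 = -0.849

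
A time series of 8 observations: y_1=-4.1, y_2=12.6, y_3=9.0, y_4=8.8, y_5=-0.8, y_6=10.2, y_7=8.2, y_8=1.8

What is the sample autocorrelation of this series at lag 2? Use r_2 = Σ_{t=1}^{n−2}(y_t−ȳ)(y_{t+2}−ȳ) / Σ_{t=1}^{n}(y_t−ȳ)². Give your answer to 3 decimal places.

-0.211

Mean ȳ = (-4.1 + 12.6 + 9.0 + 8.8 − 0.8 + 10.2 + 8.2 + 1.8)/8 = 5.7125
Numerator Σ_{t=1}^{6}(y_t−ȳ)(y_{t+2}−ȳ) = -52.3053
Denominator Σ(y_t−ȳ)² = 248.1088
r_2 = -52.3053 / 248.1088 = -0.211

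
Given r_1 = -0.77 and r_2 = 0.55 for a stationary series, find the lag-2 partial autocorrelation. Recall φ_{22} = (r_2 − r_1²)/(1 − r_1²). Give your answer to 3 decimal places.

φ_{22} = (r_2 − r_1²) / (1 − r_1²)
r_1² = (-0.77)² = 0.5929
Numerator = 0.55 − 0.5929 = -0.0429; denominator = 1 − 0.5929 = 0.4071
φ_{22} = -0.0429 / 0.4071 = -0.105

-0.105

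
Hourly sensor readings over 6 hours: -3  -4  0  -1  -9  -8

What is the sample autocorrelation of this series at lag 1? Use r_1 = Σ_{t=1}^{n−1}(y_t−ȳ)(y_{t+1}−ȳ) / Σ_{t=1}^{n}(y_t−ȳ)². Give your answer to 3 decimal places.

0.259

Mean ȳ = (-3 − 4 + 0 − 1 − 9 − 8)/6 = -4.1667
Deviations from mean: 1.1667, 0.1667, 4.1667, 3.1667, -4.8333, -3.8333
Σ(y_t−ȳ)(y_{t+1}−ȳ) = (0.1944) + (0.6944) + (13.1944) + (-15.3056) + (18.5278) = 17.3056
Denominator Σ(y_t−ȳ)² = 66.8333
r_1 = 17.3056 / 66.8333 = 0.259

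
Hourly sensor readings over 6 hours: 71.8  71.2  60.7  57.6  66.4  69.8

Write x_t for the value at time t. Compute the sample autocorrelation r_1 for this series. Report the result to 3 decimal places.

0.272

Mean x̄ = (71.8 + 71.2 + 60.7 + 57.6 + 66.4 + 69.8)/6 = 66.2500
Σ(x_t−x̄)(x_{t+1}−x̄) = (27.4725) + (-27.4725) + (48.0075) + (-1.2975) + (0.5325) = 47.2425
Denominator Σ(x_t−x̄)² = 173.5550
r_1 = 47.2425 / 173.5550 = 0.272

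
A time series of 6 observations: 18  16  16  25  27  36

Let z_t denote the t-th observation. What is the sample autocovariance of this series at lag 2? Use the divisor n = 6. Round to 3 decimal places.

3.167

Mean z̄ = (18 + 16 + 16 + 25 + 27 + 36)/6 = 23.0000
Deviations: -5.0000, -7.0000, -7.0000, 2.0000, 4.0000, 13.0000
Σ_{t=1}^{4}(z_t−z̄)(z_{t+2}−z̄) = 19.0000
γ_2 = 19.0000 / 6 = 3.167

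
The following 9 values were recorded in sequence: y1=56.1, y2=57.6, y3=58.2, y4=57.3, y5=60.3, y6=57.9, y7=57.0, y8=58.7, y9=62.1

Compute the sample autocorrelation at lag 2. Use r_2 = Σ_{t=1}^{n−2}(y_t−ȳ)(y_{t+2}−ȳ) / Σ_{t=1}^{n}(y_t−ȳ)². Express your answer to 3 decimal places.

Mean ȳ = (56.1 + 57.6 + 58.2 + 57.3 + 60.3 + 57.9 + 57.0 + 58.7 + 62.1)/9 = 58.3556
Σ(y_t−ȳ)(y_{t+2}−ȳ) = (0.3509) + (0.7975) + (-0.3025) + (0.4809) + (-2.6358) + (-0.1569) + (-5.0758) = -6.5417
Denominator Σ(y_t−ȳ)² = 26.7622
r_2 = -6.5417 / 26.7622 = -0.244

-0.244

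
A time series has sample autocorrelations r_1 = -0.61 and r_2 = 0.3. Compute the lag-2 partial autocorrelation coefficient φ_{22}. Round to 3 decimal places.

-0.115

φ_{22} = (r_2 − r_1²) / (1 − r_1²)
r_1² = (-0.61)² = 0.3721
Numerator = 0.3 − 0.3721 = -0.0721; denominator = 1 − 0.3721 = 0.6279
φ_{22} = -0.0721 / 0.6279 = -0.115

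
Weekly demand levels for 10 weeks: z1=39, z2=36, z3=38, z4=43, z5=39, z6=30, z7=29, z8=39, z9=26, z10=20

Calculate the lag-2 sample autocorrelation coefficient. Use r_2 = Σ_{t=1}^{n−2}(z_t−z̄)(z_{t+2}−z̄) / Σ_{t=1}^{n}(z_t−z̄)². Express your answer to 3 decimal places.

-0.108

Mean z̄ = (39 + 36 + 38 + 43 + 39 + 30 + 29 + 39 + 26 + 20)/10 = 33.9000
Numerator Σ_{t=1}^{8}(z_t−z̄)(z_{t+2}−z̄) = -51.6200
Denominator Σ(z_t−z̄)² = 476.9000
r_2 = -51.6200 / 476.9000 = -0.108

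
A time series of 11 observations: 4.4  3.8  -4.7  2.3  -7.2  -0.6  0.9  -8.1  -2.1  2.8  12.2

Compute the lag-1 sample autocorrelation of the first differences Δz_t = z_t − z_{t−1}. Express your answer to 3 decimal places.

-0.344

First differences Δz: -0.6, -8.5, 7.0, -9.5, 6.6, 1.5, -9.0, 6.0, 4.9, 9.4
Mean of differences = 0.7800
Numerator Σ(Δz_t−Δz̄)(Δz_{t+1}−Δz̄) = -165.5684
Denominator Σ(Δz_t−Δz̄)² = 480.9560
r_1(Δz) = -165.5684 / 480.9560 = -0.344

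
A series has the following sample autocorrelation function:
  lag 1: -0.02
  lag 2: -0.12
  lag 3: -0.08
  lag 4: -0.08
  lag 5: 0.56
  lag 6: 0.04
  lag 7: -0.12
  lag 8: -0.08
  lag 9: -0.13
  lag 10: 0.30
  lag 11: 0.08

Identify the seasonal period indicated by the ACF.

The largest autocorrelation is r_5 = 0.56, with a weaker echo at lag 10 (0.30); the remaining lags stay at or below 0.08.
The dominant spike at lag 5 indicates a seasonal period of 5.

5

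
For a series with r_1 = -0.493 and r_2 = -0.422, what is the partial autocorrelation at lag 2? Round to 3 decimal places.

-0.879

φ_{22} = (r_2 − r_1²) / (1 − r_1²)
r_1² = (-0.493)² = 0.243049
Numerator = -0.422 − 0.2430 = -0.6650; denominator = 1 − 0.2430 = 0.7570
φ_{22} = -0.6650 / 0.7570 = -0.879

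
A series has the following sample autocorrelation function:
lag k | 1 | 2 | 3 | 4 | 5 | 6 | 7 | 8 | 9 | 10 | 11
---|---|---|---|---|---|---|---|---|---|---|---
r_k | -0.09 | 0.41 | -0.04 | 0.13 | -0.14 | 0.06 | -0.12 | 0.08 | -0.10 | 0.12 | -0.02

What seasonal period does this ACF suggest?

2

The largest autocorrelation is r_2 = 0.41; the remaining lags stay at or below 0.13.
The dominant spike at lag 2 indicates a seasonal period of 2.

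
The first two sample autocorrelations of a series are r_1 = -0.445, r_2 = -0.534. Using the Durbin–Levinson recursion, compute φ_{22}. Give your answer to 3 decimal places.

-0.913

φ_{22} = (r_2 − r_1²) / (1 − r_1²)
r_1² = (-0.445)² = 0.198025
Numerator = -0.534 − 0.1980 = -0.7320; denominator = 1 − 0.1980 = 0.8020
φ_{22} = -0.7320 / 0.8020 = -0.913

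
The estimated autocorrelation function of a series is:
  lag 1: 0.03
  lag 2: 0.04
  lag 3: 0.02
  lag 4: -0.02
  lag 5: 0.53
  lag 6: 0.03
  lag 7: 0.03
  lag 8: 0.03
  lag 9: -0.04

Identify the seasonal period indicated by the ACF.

The largest autocorrelation is r_5 = 0.53; the remaining lags stay at or below 0.04.
The dominant spike at lag 5 indicates a seasonal period of 5.

5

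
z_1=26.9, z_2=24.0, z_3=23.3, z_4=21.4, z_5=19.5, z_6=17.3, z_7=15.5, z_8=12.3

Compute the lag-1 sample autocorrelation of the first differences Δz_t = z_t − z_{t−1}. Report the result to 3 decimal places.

First differences Δz: -2.9, -0.7, -1.9, -1.9, -2.2, -1.8, -3.2
Mean of differences = -2.0857
Numerator Σ(Δz_t−Δz̄)(Δz_{t+1}−Δz̄) = -1.2088
Denominator Σ(Δz_t−Δz̄)² = 3.9886
r_1(Δz) = -1.2088 / 3.9886 = -0.303

-0.303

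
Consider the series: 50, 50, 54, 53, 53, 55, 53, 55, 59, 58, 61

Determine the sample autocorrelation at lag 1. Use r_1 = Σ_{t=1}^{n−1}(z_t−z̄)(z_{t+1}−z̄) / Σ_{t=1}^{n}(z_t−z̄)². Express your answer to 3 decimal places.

0.523

Mean z̄ = (50 + 50 + 54 + 53 + 53 + 55 + 53 + 55 + 59 + 58 + 61)/11 = 54.6364
Numerator Σ_{t=1}^{10}(z_t−z̄)(z_{t+1}−z̄) = 64.0496
Denominator Σ(z_t−z̄)² = 122.5455
r_1 = 64.0496 / 122.5455 = 0.523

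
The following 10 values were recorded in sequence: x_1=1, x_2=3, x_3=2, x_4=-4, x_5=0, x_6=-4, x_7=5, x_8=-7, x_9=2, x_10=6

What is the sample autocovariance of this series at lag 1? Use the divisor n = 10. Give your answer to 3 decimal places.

-5.496

Mean x̄ = (1 + 3 + 2 − 4 + 0 − 4 + 5 − 7 + 2 + 6)/10 = 0.4000
Σ_{t=1}^{9}(x_t−x̄)(x_{t+1}−x̄) = -54.9600
γ_1 = -54.9600 / 10 = -5.496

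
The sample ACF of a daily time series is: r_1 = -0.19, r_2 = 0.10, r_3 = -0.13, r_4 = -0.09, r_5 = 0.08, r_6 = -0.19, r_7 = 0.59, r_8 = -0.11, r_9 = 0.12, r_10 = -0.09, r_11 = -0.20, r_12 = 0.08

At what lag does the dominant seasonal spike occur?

The largest autocorrelation is r_7 = 0.59; the remaining lags stay at or below 0.12.
The dominant spike at lag 7 indicates a seasonal period of 7.

7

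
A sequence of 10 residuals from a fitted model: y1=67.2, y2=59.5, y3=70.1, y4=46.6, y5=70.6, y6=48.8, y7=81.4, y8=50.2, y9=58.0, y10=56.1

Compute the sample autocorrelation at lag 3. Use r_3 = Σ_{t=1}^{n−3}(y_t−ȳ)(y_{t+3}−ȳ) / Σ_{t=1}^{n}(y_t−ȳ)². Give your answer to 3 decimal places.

Mean ȳ = (67.2 + 59.5 + 70.1 + 46.6 + 70.6 + 48.8 + 81.4 + 50.2 + 58.0 + 56.1)/10 = 60.8500
Σ(y_t−ȳ)(y_{t+3}−ȳ) = (-90.4875) + (-13.1625) + (-111.4625) + (-292.8375) + (-103.8375) + (34.3425) + (-97.6125) = -675.0575
Denominator Σ(y_t−ȳ)² = 1137.4450
r_3 = -675.0575 / 1137.4450 = -0.593

-0.593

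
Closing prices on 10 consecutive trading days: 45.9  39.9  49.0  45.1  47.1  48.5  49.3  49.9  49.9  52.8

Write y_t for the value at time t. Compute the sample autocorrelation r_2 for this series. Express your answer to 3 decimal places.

0.273

Mean ȳ = (45.9 + 39.9 + 49.0 + 45.1 + 47.1 + 48.5 + 49.3 + 49.9 + 49.9 + 52.8)/10 = 47.7400
Numerator Σ_{t=1}^{8}(y_t−ȳ)(y_{t+2}−ȳ) = 30.5088
Denominator Σ(y_t−ȳ)² = 111.7640
r_2 = 30.5088 / 111.7640 = 0.273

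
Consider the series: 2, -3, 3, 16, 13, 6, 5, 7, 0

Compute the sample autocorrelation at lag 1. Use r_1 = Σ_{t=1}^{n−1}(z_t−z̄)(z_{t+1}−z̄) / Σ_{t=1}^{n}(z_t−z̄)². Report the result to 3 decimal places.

Mean z̄ = (2 − 3 + 3 + 16 + 13 + 6 + 5 + 7 + 0)/9 = 5.4444
Numerator Σ_{t=1}^{8}(z_t−z̄)(z_{t+1}−z̄) = 98.4691
Denominator Σ(z_t−z̄)² = 290.2222
r_1 = 98.4691 / 290.2222 = 0.339

0.339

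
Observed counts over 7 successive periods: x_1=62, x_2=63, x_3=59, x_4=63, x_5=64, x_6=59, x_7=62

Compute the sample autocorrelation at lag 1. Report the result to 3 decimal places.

-0.455

Mean x̄ = (62 + 63 + 59 + 63 + 64 + 59 + 62)/7 = 61.7143
Deviations from mean: 0.2857, 1.2857, -2.7143, 1.2857, 2.2857, -2.7143, 0.2857
Σ(x_t−x̄)(x_{t+1}−x̄) = (0.3673) + (-3.4898) + (-3.4898) + (2.9388) + (-6.2041) + (-0.7755) = -10.6531
Denominator Σ(x_t−x̄)² = 23.4286
r_1 = -10.6531 / 23.4286 = -0.455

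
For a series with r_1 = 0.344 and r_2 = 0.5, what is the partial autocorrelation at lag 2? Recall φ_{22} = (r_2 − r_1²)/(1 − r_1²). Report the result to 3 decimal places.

φ_{22} = (r_2 − r_1²) / (1 − r_1²)
r_1² = (0.344)² = 0.118336
Numerator = 0.5 − 0.1183 = 0.3817; denominator = 1 − 0.1183 = 0.8817
φ_{22} = 0.3817 / 0.8817 = 0.433

0.433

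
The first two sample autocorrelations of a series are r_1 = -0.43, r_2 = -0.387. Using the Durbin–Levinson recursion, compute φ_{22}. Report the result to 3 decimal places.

-0.702

φ_{22} = (r_2 − r_1²) / (1 − r_1²)
r_1² = (-0.43)² = 0.1849
Numerator = -0.387 − 0.1849 = -0.5719; denominator = 1 − 0.1849 = 0.8151
φ_{22} = -0.5719 / 0.8151 = -0.702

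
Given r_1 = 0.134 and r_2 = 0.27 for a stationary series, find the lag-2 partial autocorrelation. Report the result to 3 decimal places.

φ_{22} = (r_2 − r_1²) / (1 − r_1²)
r_1² = (0.134)² = 0.017956
Numerator = 0.27 − 0.0180 = 0.2520; denominator = 1 − 0.0180 = 0.9820
φ_{22} = 0.2520 / 0.9820 = 0.257

0.257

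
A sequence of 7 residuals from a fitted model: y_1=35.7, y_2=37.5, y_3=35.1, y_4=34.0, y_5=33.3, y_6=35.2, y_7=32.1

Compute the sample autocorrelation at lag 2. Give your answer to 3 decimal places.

0.063

Mean ȳ = (35.7 + 37.5 + 35.1 + 34.0 + 33.3 + 35.2 + 32.1)/7 = 34.7000
Σ(y_t−ȳ)(y_{t+2}−ȳ) = (0.4000) + (-1.9600) + (-0.5600) + (-0.3500) + (3.6400) = 1.1700
Denominator Σ(y_t−ȳ)² = 18.4600
r_2 = 1.1700 / 18.4600 = 0.063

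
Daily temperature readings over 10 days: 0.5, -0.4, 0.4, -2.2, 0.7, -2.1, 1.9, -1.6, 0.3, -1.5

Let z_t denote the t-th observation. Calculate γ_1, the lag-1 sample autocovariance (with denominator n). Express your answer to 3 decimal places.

-1.357

Mean z̄ = (0.5 − 0.4 + 0.4 − 2.2 + 0.7 − 2.1 + 1.9 − 1.6 + 0.3 − 1.5)/10 = -0.4000
Σ_{t=1}^{9}(z_t−z̄)(z_{t+1}−z̄) = -13.5700
γ_1 = -13.5700 / 10 = -1.357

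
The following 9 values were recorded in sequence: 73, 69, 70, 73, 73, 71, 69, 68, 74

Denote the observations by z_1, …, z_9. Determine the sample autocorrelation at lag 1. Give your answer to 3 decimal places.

Mean z̄ = (73 + 69 + 70 + 73 + 73 + 71 + 69 + 68 + 74)/9 = 71.1111
Numerator Σ_{t=1}^{8}(z_t−z̄)(z_{t+1}−z̄) = -2.5679
Denominator Σ(z_t−z̄)² = 38.8889
r_1 = -2.5679 / 38.8889 = -0.066

-0.066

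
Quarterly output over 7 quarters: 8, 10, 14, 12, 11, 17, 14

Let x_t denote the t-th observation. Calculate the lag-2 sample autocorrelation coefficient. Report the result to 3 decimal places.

Mean x̄ = (8 + 10 + 14 + 12 + 11 + 17 + 14)/7 = 12.2857
Deviations from mean: -4.2857, -2.2857, 1.7143, -0.2857, -1.2857, 4.7143, 1.7143
Numerator Σ_{t=1}^{5}(x_t−x̄)(x_{t+2}−x̄) = -12.4490
Denominator Σ(x_t−x̄)² = 53.4286
r_2 = -12.4490 / 53.4286 = -0.233

-0.233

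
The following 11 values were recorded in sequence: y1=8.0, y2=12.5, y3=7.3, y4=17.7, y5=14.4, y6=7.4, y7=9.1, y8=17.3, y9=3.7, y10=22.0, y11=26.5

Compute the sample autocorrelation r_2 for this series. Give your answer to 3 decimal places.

Mean ȳ = (8.0 + 12.5 + 7.3 + 17.7 + 14.4 + 7.4 + 9.1 + 17.3 + 3.7 + 22.0 + 26.5)/11 = 13.2636
Numerator Σ_{t=1}^{9}(y_t−ȳ)(y_{t+2}−ȳ) = -84.6917
Denominator Σ(y_t−ȳ)² = 495.8255
r_2 = -84.6917 / 495.8255 = -0.171

-0.171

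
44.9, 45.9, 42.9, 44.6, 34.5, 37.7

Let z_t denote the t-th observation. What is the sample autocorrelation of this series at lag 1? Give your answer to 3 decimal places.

0.283

Mean z̄ = (44.9 + 45.9 + 42.9 + 44.6 + 34.5 + 37.7)/6 = 41.7500
Deviations from mean: 3.1500, 4.1500, 1.1500, 2.8500, -7.2500, -4.0500
Σ(z_t−z̄)(z_{t+1}−z̄) = (13.0725) + (4.7725) + (3.2775) + (-20.6625) + (29.3625) = 29.8225
Denominator Σ(z_t−z̄)² = 105.5550
r_1 = 29.8225 / 105.5550 = 0.283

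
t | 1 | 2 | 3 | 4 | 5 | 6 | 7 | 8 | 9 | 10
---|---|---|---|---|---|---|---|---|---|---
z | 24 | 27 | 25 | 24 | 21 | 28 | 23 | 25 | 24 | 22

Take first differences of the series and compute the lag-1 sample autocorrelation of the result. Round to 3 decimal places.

First differences Δz: 3, -2, -1, -3, 7, -5, 2, -1, -2
Mean of differences = -0.2222
Numerator Σ(Δz_t−Δz̄)(Δz_{t+1}−Δz̄) = -67.7160
Denominator Σ(Δz_t−Δz̄)² = 105.5556
r_1(Δz) = -67.7160 / 105.5556 = -0.642

-0.642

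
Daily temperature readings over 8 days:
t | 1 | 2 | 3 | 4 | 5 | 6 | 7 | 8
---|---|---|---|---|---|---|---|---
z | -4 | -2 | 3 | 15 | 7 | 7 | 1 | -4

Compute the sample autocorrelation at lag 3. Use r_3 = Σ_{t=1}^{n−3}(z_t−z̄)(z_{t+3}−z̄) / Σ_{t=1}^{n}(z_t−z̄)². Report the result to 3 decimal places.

Mean z̄ = (-4 − 2 + 3 + 15 + 7 + 7 + 1 − 4)/8 = 2.8750
Deviations from mean: -6.8750, -4.8750, 0.1250, 12.1250, 4.1250, 4.1250, -1.8750, -6.8750
Σ(z_t−z̄)(z_{t+3}−z̄) = (-83.3594) + (-20.1094) + (0.5156) + (-22.7344) + (-28.3594) = -154.0469
Denominator Σ(z_t−z̄)² = 302.8750
r_3 = -154.0469 / 302.8750 = -0.509

-0.509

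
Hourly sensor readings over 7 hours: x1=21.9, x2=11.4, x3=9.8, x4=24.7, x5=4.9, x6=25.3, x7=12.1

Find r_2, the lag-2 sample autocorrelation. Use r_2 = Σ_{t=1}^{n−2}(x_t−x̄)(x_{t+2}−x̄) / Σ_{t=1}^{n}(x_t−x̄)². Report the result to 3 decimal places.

Mean x̄ = (21.9 + 11.4 + 9.8 + 24.7 + 4.9 + 25.3 + 12.1)/7 = 15.7286
Deviations from mean: 6.1714, -4.3286, -5.9286, 8.9714, -10.8286, 9.5714, -3.6286
Numerator Σ_{t=1}^{5}(x_t−x̄)(x_{t+2}−x̄) = 113.9384
Denominator Σ(x_t−x̄)² = 394.4943
r_2 = 113.9384 / 394.4943 = 0.289

0.289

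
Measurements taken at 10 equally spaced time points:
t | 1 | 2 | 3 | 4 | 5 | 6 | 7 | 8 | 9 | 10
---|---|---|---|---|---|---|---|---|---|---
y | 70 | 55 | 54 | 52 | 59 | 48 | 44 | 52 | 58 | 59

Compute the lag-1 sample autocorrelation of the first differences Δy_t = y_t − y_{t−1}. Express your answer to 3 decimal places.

-0.012

First differences Δy: -15, -1, -2, 7, -11, -4, 8, 6, 1
Mean of differences = -1.2222
Numerator Σ(Δy_t−Δȳ)(Δy_{t+1}−Δȳ) = -5.8272
Denominator Σ(Δy_t−Δȳ)² = 503.5556
r_1(Δy) = -5.8272 / 503.5556 = -0.012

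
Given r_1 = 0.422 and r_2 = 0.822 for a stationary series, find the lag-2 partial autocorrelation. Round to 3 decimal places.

0.783

φ_{22} = (r_2 − r_1²) / (1 − r_1²)
r_1² = (0.422)² = 0.178084
Numerator = 0.822 − 0.1781 = 0.6439; denominator = 1 − 0.1781 = 0.8219
φ_{22} = 0.6439 / 0.8219 = 0.783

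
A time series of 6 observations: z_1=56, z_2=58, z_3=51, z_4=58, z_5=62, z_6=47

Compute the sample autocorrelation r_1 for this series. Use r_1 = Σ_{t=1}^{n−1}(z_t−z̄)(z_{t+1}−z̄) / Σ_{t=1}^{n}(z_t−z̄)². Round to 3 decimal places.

-0.401

Mean z̄ = (56 + 58 + 51 + 58 + 62 + 47)/6 = 55.3333
Deviations from mean: 0.6667, 2.6667, -4.3333, 2.6667, 6.6667, -8.3333
Numerator Σ_{t=1}^{5}(z_t−z̄)(z_{t+1}−z̄) = -59.1111
Denominator Σ(z_t−z̄)² = 147.3333
r_1 = -59.1111 / 147.3333 = -0.401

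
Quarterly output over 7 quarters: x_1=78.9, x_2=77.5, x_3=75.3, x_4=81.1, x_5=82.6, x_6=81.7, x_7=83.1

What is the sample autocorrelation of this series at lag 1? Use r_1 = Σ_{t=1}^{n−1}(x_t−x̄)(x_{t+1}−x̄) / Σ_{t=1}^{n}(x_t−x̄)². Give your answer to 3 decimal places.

0.438

Mean x̄ = (78.9 + 77.5 + 75.3 + 81.1 + 82.6 + 81.7 + 83.1)/7 = 80.0286
Deviations from mean: -1.1286, -2.5286, -4.7286, 1.0714, 2.5714, 1.6714, 3.0714
Numerator Σ_{t=1}^{6}(x_t−x̄)(x_{t+1}−x̄) = 21.9306
Denominator Σ(x_t−x̄)² = 50.0143
r_1 = 21.9306 / 50.0143 = 0.438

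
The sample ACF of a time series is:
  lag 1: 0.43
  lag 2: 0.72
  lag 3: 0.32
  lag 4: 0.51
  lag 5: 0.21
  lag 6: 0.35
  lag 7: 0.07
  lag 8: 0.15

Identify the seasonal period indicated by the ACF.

The largest autocorrelation is r_2 = 0.72, with a weaker echo at lag 4 (0.51); the remaining lags stay at or below 0.43.
The dominant spike at lag 2 indicates a seasonal period of 2.

2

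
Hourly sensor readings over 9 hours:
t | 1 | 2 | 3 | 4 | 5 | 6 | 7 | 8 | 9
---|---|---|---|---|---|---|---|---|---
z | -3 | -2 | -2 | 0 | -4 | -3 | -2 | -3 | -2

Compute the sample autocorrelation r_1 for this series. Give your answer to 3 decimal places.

-0.278

Mean z̄ = (-3 − 2 − 2 + 0 − 4 − 3 − 2 − 3 − 2)/9 = -2.3333
Numerator Σ_{t=1}^{8}(z_t−z̄)(z_{t+1}−z̄) = -2.7778
Denominator Σ(z_t−z̄)² = 10.0000
r_1 = -2.7778 / 10.0000 = -0.278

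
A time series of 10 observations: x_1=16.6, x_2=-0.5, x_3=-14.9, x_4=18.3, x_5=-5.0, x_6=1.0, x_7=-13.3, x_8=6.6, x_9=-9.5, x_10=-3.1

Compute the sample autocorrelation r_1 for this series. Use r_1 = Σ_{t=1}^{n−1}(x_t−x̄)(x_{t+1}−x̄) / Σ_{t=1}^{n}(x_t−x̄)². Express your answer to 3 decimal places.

-0.434

Mean x̄ = (16.6 − 0.5 − 14.9 + 18.3 − 5.0 + 1.0 − 13.3 + 6.6 − 9.5 − 3.1)/10 = -0.3800
Numerator Σ_{t=1}^{9}(x_t−x̄)(x_{t+1}−x̄) = -511.0684
Denominator Σ(x_t−x̄)² = 1177.5760
r_1 = -511.0684 / 1177.5760 = -0.434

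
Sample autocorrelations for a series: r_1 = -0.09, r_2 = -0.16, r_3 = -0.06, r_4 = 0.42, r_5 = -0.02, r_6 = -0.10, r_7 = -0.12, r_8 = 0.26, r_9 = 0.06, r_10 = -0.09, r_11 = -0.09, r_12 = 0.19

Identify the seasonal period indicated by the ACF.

The largest autocorrelation is r_4 = 0.42, with weaker echoes at lags 8 (0.26) and 12 (0.19); the remaining lags stay at or below 0.06.
The dominant spike at lag 4 indicates a seasonal period of 4.

4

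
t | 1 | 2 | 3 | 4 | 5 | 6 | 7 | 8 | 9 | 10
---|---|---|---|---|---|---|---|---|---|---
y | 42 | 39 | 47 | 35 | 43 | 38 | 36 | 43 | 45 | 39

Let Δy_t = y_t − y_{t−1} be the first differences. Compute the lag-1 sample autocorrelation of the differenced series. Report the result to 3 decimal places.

First differences Δy: -3, 8, -12, 8, -5, -2, 7, 2, -6
Mean of differences = -0.3333
Numerator Σ(Δy_t−Δȳ)(Δy_{t+1}−Δȳ) = -256.1111
Denominator Σ(Δy_t−Δȳ)² = 398.0000
r_1(Δy) = -256.1111 / 398.0000 = -0.643

-0.643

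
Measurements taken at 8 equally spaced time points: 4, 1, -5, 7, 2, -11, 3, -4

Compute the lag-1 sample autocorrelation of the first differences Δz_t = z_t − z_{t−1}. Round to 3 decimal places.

First differences Δz: -3, -6, 12, -5, -13, 14, -7
Mean of differences = -1.1429
Numerator Σ(Δz_t−Δz̄)(Δz_{t+1}−Δz̄) = -328.0204
Denominator Σ(Δz_t−Δz̄)² = 618.8571
r_1(Δz) = -328.0204 / 618.8571 = -0.530

-0.530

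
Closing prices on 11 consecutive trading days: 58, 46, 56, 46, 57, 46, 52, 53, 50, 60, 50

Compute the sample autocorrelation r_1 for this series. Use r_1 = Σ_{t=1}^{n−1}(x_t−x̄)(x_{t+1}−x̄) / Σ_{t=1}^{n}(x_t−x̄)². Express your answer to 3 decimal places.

Mean x̄ = (58 + 46 + 56 + 46 + 57 + 46 + 52 + 53 + 50 + 60 + 50)/11 = 52.1818
Numerator Σ_{t=1}^{10}(x_t−x̄)(x_{t+1}−x̄) = -177.6694
Denominator Σ(x_t−x̄)² = 257.6364
r_1 = -177.6694 / 257.6364 = -0.690

-0.690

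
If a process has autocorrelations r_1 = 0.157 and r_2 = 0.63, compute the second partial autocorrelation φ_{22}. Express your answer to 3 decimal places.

φ_{22} = (r_2 − r_1²) / (1 − r_1²)
r_1² = (0.157)² = 0.024649
Numerator = 0.63 − 0.0246 = 0.6054; denominator = 1 − 0.0246 = 0.9754
φ_{22} = 0.6054 / 0.9754 = 0.621

0.621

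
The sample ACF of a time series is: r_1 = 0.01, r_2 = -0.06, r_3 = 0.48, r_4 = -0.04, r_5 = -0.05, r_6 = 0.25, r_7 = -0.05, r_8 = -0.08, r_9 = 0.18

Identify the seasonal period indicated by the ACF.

The largest autocorrelation is r_3 = 0.48, with weaker echoes at lags 6 (0.25) and 9 (0.18); the remaining lags stay at or below 0.01.
The dominant spike at lag 3 indicates a seasonal period of 3.

3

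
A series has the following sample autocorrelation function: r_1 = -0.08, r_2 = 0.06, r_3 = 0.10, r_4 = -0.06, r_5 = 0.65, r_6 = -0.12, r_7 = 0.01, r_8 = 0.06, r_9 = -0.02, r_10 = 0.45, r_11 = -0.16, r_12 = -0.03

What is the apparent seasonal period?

The largest autocorrelation is r_5 = 0.65, with a weaker echo at lag 10 (0.45); the remaining lags stay at or below 0.10.
The dominant spike at lag 5 indicates a seasonal period of 5.

5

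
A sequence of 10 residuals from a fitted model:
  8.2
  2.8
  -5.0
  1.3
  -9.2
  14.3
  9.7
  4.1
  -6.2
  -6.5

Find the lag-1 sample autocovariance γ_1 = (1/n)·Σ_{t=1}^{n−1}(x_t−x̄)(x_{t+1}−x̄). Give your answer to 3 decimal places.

3.455

Mean x̄ = (8.2 + 2.8 − 5.0 + 1.3 − 9.2 + 14.3 + 9.7 + 4.1 − 6.2 − 6.5)/10 = 1.3500
Σ_{t=1}^{9}(x_t−x̄)(x_{t+1}−x̄) = 34.5475
γ_1 = 34.5475 / 10 = 3.455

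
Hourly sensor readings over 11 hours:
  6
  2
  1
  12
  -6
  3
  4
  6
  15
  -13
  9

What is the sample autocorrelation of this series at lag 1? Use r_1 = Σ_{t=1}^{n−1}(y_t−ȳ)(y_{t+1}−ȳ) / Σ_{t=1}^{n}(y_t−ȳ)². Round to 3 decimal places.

Mean ȳ = (6 + 2 + 1 + 12 − 6 + 3 + 4 + 6 + 15 − 13 + 9)/11 = 3.5455
Numerator Σ_{t=1}^{10}(y_t−ȳ)(y_{t+1}−ȳ) = -347.6612
Denominator Σ(y_t−ȳ)² = 618.7273
r_1 = -347.6612 / 618.7273 = -0.562

-0.562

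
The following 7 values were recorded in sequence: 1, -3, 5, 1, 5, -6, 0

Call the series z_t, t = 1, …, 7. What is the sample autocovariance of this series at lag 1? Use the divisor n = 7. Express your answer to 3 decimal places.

-5.577

Mean z̄ = (1 − 3 + 5 + 1 + 5 − 6 + 0)/7 = 0.4286
Deviations: 0.5714, -3.4286, 4.5714, 0.5714, 4.5714, -6.4286, -0.4286
Σ_{t=1}^{6}(z_t−z̄)(z_{t+1}−z̄) = -39.0408
γ_1 = -39.0408 / 7 = -5.577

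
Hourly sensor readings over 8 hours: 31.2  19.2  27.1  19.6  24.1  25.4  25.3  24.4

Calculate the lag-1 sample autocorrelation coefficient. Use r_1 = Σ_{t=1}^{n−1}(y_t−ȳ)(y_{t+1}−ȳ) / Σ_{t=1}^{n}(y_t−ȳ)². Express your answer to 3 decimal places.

Mean ȳ = (31.2 + 19.2 + 27.1 + 19.6 + 24.1 + 25.4 + 25.3 + 24.4)/8 = 24.5375
Deviations from mean: 6.6625, -5.3375, 2.5625, -4.9375, -0.4375, 0.8625, 0.7625, -0.1375
Σ(y_t−ȳ)(y_{t+1}−ȳ) = (-35.5611) + (-13.6773) + (-12.6523) + (2.1602) + (-0.3773) + (0.6577) + (-0.1048) = -59.5552
Denominator Σ(y_t−ȳ)² = 105.3588
r_1 = -59.5552 / 105.3588 = -0.565

-0.565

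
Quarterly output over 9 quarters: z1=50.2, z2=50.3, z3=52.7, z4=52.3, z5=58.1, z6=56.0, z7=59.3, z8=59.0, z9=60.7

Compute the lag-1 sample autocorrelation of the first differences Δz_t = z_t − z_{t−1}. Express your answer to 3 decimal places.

-0.835

First differences Δz: 0.1, 2.4, -0.4, 5.8, -2.1, 3.3, -0.3, 1.7
Mean of differences = 1.3125
Numerator Σ(Δz_t−Δz̄)(Δz_{t+1}−Δz̄) = -36.7914
Denominator Σ(Δz_t−Δz̄)² = 44.0688
r_1(Δz) = -36.7914 / 44.0688 = -0.835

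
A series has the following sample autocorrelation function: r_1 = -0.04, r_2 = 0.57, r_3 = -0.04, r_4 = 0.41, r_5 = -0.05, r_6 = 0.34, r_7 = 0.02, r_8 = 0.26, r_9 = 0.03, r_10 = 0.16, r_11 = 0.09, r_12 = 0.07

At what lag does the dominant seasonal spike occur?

2

The largest autocorrelation is r_2 = 0.57, with weaker echoes at lags 4 (0.41), 6 (0.34), 8 (0.26) and 10 (0.16); the remaining lags stay at or below 0.09.
The dominant spike at lag 2 indicates a seasonal period of 2.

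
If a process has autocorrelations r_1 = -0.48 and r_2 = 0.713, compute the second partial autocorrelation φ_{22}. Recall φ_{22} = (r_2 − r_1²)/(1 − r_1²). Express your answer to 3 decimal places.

φ_{22} = (r_2 − r_1²) / (1 − r_1²)
r_1² = (-0.48)² = 0.2304
Numerator = 0.713 − 0.2304 = 0.4826; denominator = 1 − 0.2304 = 0.7696
φ_{22} = 0.4826 / 0.7696 = 0.627

0.627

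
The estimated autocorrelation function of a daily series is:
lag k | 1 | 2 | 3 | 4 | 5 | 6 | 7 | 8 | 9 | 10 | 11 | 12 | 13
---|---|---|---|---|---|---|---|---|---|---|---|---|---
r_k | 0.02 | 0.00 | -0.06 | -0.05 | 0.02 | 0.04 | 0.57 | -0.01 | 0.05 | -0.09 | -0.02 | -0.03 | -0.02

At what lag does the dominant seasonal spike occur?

7

The largest autocorrelation is r_7 = 0.57; the remaining lags stay at or below 0.05.
The dominant spike at lag 7 indicates a seasonal period of 7.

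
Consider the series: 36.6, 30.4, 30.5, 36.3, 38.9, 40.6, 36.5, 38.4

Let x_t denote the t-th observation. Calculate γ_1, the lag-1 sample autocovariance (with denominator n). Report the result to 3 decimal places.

5.446

Mean x̄ = (36.6 + 30.4 + 30.5 + 36.3 + 38.9 + 40.6 + 36.5 + 38.4)/8 = 36.0250
Deviations: 0.5750, -5.6250, -5.5250, 0.2750, 2.8750, 4.5750, 0.4750, 2.3750
Σ_{t=1}^{7}(x_t−x̄)(x_{t+1}−x̄) = 43.5694
γ_1 = 43.5694 / 8 = 5.446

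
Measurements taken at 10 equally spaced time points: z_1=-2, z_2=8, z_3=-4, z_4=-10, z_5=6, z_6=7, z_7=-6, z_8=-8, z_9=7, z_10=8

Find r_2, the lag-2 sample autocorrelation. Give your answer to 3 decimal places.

Mean z̄ = (-2 + 8 − 4 − 10 + 6 + 7 − 6 − 8 + 7 + 8)/10 = 0.6000
Numerator Σ_{t=1}^{8}(z_t−z̄)(z_{t+2}−z̄) = -355.7200
Denominator Σ(z_t−z̄)² = 478.4000
r_2 = -355.7200 / 478.4000 = -0.744

-0.744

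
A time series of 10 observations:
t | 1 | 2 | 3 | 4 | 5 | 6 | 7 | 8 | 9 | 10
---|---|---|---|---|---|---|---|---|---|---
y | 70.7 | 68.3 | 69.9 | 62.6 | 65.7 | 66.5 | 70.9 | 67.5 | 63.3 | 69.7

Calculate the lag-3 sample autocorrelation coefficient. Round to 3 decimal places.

Mean ȳ = (70.7 + 68.3 + 69.9 + 62.6 + 65.7 + 66.5 + 70.9 + 67.5 + 63.3 + 69.7)/10 = 67.5100
Σ(y_t−ȳ)(y_{t+3}−ȳ) = (-15.6629) + (-1.4299) + (-2.4139) + (-16.6449) + (0.0181) + (4.2521) + (7.4241) = -24.4573
Denominator Σ(y_t−ȳ)² = 78.9290
r_3 = -24.4573 / 78.9290 = -0.310

-0.310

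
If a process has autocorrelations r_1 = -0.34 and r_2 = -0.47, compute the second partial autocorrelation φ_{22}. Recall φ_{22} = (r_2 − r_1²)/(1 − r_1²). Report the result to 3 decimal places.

-0.662

φ_{22} = (r_2 − r_1²) / (1 − r_1²)
r_1² = (-0.34)² = 0.1156
Numerator = -0.47 − 0.1156 = -0.5856; denominator = 1 − 0.1156 = 0.8844
φ_{22} = -0.5856 / 0.8844 = -0.662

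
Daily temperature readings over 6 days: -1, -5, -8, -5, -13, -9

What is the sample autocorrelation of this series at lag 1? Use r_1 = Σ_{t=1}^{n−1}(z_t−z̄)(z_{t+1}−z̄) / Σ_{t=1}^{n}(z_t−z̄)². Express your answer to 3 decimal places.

0.100

Mean z̄ = (-1 − 5 − 8 − 5 − 13 − 9)/6 = -6.8333
Deviations from mean: 5.8333, 1.8333, -1.1667, 1.8333, -6.1667, -2.1667
Σ(z_t−z̄)(z_{t+1}−z̄) = (10.6944) + (-2.1389) + (-2.1389) + (-11.3056) + (13.3611) = 8.4722
Denominator Σ(z_t−z̄)² = 84.8333
r_1 = 8.4722 / 84.8333 = 0.100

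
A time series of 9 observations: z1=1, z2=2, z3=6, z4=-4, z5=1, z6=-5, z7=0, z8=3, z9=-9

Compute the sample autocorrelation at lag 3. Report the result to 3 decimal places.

0.062

Mean z̄ = (1 + 2 + 6 − 4 + 1 − 5 + 0 + 3 − 9)/9 = -0.5556
Σ(z_t−z̄)(z_{t+3}−z̄) = (-5.3580) + (3.9753) + (-29.1358) + (-1.9136) + (5.5309) + (37.5309) = 10.6296
Denominator Σ(z_t−z̄)² = 170.2222
r_3 = 10.6296 / 170.2222 = 0.062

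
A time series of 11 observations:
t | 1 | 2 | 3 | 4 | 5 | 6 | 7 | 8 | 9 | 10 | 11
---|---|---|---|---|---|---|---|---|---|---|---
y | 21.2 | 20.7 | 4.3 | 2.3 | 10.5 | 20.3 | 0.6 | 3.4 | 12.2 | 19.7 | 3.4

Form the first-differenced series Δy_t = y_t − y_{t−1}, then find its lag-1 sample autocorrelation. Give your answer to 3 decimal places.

First differences Δy: -0.5, -16.4, -2.0, 8.2, 9.8, -19.7, 2.8, 8.8, 7.5, -16.3
Mean of differences = -1.7800
Numerator Σ(Δy_t−Δȳ)(Δy_{t+1}−Δȳ) = -179.8184
Denominator Σ(Δy_t−Δȳ)² = 1200.1160
r_1(Δy) = -179.8184 / 1200.1160 = -0.150

-0.150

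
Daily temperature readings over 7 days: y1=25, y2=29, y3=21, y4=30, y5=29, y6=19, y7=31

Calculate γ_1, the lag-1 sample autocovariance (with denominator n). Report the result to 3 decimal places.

-11.644

Mean ȳ = (25 + 29 + 21 + 30 + 29 + 19 + 31)/7 = 26.2857
Deviations: -1.2857, 2.7143, -5.2857, 3.7143, 2.7143, -7.2857, 4.7143
Σ_{t=1}^{6}(y_t−ȳ)(y_{t+1}−ȳ) = -81.5102
γ_1 = -81.5102 / 7 = -11.644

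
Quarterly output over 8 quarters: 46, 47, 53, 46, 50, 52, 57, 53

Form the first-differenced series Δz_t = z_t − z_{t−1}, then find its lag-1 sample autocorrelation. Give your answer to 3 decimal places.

-0.550

First differences Δz: 1, 6, -7, 4, 2, 5, -4
Mean of differences = 1.0000
Numerator Σ(Δz_t−Δz̄)(Δz_{t+1}−Δz̄) = -77.0000
Denominator Σ(Δz_t−Δz̄)² = 140.0000
r_1(Δz) = -77.0000 / 140.0000 = -0.550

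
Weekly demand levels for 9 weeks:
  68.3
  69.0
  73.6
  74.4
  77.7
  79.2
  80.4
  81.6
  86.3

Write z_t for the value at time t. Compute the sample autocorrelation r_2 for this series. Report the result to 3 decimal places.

0.306

Mean z̄ = (68.3 + 69.0 + 73.6 + 74.4 + 77.7 + 79.2 + 80.4 + 81.6 + 86.3)/9 = 76.7222
Σ(z_t−z̄)(z_{t+2}−z̄) = (26.2960) + (17.9327) + (-3.0528) + (-5.7540) + (3.5960) + (12.0860) + (35.2249) = 86.3290
Denominator Σ(z_t−z̄)² = 281.8556
r_2 = 86.3290 / 281.8556 = 0.306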